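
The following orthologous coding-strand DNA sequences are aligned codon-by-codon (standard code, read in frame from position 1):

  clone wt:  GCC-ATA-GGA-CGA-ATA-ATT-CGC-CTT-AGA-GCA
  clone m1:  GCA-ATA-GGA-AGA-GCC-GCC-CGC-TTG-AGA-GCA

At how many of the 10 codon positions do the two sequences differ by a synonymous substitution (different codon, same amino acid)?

Codon 1: GCC Ala / GCA Ala — synonymous.
Codon 2: ATA Ile / ATA Ile — identical.
Codon 3: GGA Gly / GGA Gly — identical.
Codon 4: CGA Arg / AGA Arg — synonymous.
Codon 5: ATA Ile / GCC Ala — nonsynonymous.
Codon 6: ATT Ile / GCC Ala — nonsynonymous.
Codon 7: CGC Arg / CGC Arg — identical.
Codon 8: CTT Leu / TTG Leu — synonymous.
Codon 9: AGA Arg / AGA Arg — identical.
Codon 10: GCA Ala / GCA Ala — identical.
Synonymous differences: 3.

3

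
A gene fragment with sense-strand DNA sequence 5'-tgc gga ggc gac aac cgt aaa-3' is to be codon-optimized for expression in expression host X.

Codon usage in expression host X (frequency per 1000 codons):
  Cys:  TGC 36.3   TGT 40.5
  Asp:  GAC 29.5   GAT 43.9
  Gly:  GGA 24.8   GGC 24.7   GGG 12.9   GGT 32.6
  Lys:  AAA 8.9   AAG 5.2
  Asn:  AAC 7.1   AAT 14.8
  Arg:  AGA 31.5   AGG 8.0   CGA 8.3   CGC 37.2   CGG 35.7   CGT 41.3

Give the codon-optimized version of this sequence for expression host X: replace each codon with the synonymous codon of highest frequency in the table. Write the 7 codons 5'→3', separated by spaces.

Codon 1 (Cys): best is TGT at 40.5.
Codon 2 (Gly): best is GGT at 32.6.
Codon 3 (Gly): best is GGT at 32.6.
Codon 4 (Asp): best is GAT at 43.9.
Codon 5 (Asn): best is AAT at 14.8.
Codon 6 (Arg): best is CGT at 41.3.
Codon 7 (Lys): best is AAA at 8.9.

TGT GGT GGT GAT AAT CGT AAA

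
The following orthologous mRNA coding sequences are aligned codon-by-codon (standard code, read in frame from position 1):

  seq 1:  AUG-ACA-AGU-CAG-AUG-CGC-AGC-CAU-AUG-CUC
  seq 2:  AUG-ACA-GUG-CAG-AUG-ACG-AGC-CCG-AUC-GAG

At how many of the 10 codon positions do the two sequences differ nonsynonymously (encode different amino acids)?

Codon 1: AUG Met / AUG Met — identical.
Codon 2: ACA Thr / ACA Thr — identical.
Codon 3: AGU Ser / GUG Val — nonsynonymous.
Codon 4: CAG Gln / CAG Gln — identical.
Codon 5: AUG Met / AUG Met — identical.
Codon 6: CGC Arg / ACG Thr — nonsynonymous.
Codon 7: AGC Ser / AGC Ser — identical.
Codon 8: CAU His / CCG Pro — nonsynonymous.
Codon 9: AUG Met / AUC Ile — nonsynonymous.
Codon 10: CUC Leu / GAG Glu — nonsynonymous.
Nonsynonymous differences: 5.

5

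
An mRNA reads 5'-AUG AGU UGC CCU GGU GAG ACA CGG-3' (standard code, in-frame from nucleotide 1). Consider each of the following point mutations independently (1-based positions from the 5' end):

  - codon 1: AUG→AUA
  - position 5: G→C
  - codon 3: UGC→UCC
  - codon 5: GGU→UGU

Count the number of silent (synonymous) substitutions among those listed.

Codon 1: AUG (Met) → AUA (Ile) — missense.
Codon 2: AGU (Ser) → ACU (Thr) — missense.
Codon 3: UGC (Cys) → UCC (Ser) — missense.
Codon 5: GGU (Gly) → UGU (Cys) — missense.
Synonymous: 0 of 4.

0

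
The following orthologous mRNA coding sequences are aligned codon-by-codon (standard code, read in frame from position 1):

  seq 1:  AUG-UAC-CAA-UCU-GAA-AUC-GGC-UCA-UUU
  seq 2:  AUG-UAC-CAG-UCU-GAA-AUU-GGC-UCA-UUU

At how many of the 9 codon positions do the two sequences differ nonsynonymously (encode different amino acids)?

Codon 1: AUG Met / AUG Met — identical.
Codon 2: UAC Tyr / UAC Tyr — identical.
Codon 3: CAA Gln / CAG Gln — synonymous.
Codon 4: UCU Ser / UCU Ser — identical.
Codon 5: GAA Glu / GAA Glu — identical.
Codon 6: AUC Ile / AUU Ile — synonymous.
Codon 7: GGC Gly / GGC Gly — identical.
Codon 8: UCA Ser / UCA Ser — identical.
Codon 9: UUU Phe / UUU Phe — identical.
Nonsynonymous differences: 0.

0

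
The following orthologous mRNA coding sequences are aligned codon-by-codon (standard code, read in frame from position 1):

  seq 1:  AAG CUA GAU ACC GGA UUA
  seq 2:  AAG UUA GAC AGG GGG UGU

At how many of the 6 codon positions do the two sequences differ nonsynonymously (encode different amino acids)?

Codon 1: AAG Lys / AAG Lys — identical.
Codon 2: CUA Leu / UUA Leu — synonymous.
Codon 3: GAU Asp / GAC Asp — synonymous.
Codon 4: ACC Thr / AGG Arg — nonsynonymous.
Codon 5: GGA Gly / GGG Gly — synonymous.
Codon 6: UUA Leu / UGU Cys — nonsynonymous.
Nonsynonymous differences: 2.

2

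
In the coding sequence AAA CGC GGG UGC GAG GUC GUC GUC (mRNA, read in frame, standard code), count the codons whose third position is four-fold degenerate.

Codon 1 AAA (Lys): third position 2-fold.
Codon 2 CGC (Arg): third position 4-fold.
Codon 3 GGG (Gly): third position 4-fold.
Codon 4 UGC (Cys): third position 2-fold.
Codon 5 GAG (Glu): third position 2-fold.
Codon 6 GUC (Val): third position 4-fold.
Codon 7 GUC (Val): third position 4-fold.
Codon 8 GUC (Val): third position 4-fold.
Four-fold degenerate third positions: 5.

5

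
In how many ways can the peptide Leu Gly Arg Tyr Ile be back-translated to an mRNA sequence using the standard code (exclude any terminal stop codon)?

Leu: 6 codons.
Gly: 4 codons.
Arg: 6 codons.
Tyr: 2 codons.
Ile: 3 codons.
6 × 4 × 6 × 2 × 3 = 864.

864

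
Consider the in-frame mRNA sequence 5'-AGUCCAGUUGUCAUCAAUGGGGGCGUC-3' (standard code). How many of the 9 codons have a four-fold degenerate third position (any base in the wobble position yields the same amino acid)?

6

Codon 1 AGU (Ser): third position 2-fold.
Codon 2 CCA (Pro): third position 4-fold.
Codon 3 GUU (Val): third position 4-fold.
Codon 4 GUC (Val): third position 4-fold.
Codon 5 AUC (Ile): third position 3-fold.
Codon 6 AAU (Asn): third position 2-fold.
Codon 7 GGG (Gly): third position 4-fold.
Codon 8 GGC (Gly): third position 4-fold.
Codon 9 GUC (Val): third position 4-fold.
Four-fold degenerate third positions: 6.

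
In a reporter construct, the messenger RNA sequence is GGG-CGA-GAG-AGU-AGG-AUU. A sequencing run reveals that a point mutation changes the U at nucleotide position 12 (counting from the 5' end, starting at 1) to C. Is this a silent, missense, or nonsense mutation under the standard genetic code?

silent

Position 12 falls in codon 4: AGU → Ser.
After the substitution the codon is AGC → Ser.
Both encode Ser, so the change is synonymous.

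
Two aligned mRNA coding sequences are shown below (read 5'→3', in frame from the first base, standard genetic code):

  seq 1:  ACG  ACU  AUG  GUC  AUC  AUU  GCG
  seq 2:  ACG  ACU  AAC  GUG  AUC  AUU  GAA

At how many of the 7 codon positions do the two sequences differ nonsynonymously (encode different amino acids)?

2

Codon 1: ACG Thr / ACG Thr — identical.
Codon 2: ACU Thr / ACU Thr — identical.
Codon 3: AUG Met / AAC Asn — nonsynonymous.
Codon 4: GUC Val / GUG Val — synonymous.
Codon 5: AUC Ile / AUC Ile — identical.
Codon 6: AUU Ile / AUU Ile — identical.
Codon 7: GCG Ala / GAA Glu — nonsynonymous.
Nonsynonymous differences: 2.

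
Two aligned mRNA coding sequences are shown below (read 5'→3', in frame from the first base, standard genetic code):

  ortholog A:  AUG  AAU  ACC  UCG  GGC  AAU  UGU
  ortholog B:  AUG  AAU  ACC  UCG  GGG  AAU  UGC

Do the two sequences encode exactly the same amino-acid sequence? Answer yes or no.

yes

Codon 1: AUG Met / AUG Met — identical.
Codon 2: AAU Asn / AAU Asn — identical.
Codon 3: ACC Thr / ACC Thr — identical.
Codon 4: UCG Ser / UCG Ser — identical.
Codon 5: GGC Gly / GGG Gly — synonymous.
Codon 6: AAU Asn / AAU Asn — identical.
Codon 7: UGU Cys / UGC Cys — synonymous.
Nonsynonymous differences: 0 → same protein.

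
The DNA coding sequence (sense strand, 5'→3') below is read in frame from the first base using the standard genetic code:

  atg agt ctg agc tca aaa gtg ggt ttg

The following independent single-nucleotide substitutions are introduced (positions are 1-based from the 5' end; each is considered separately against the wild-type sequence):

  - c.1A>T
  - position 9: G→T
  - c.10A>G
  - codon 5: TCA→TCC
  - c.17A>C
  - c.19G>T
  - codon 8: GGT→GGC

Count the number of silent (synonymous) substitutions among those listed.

Codon 1: ATG (Met) → TTG (Leu) — missense.
Codon 3: CTG (Leu) → CTT (Leu) — synonymous.
Codon 4: AGC (Ser) → GGC (Gly) — missense.
Codon 5: TCA (Ser) → TCC (Ser) — synonymous.
Codon 6: AAA (Lys) → ACA (Thr) — missense.
Codon 7: GTG (Val) → TTG (Leu) — missense.
Codon 8: GGT (Gly) → GGC (Gly) — synonymous.
Synonymous: 3 of 7.

3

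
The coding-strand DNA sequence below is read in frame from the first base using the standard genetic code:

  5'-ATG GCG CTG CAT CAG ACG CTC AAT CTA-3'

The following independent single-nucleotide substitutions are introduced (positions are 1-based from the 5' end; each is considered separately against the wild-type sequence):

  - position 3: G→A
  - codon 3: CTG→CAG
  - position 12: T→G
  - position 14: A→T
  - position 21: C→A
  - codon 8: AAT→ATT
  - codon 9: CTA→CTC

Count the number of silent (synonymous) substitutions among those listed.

Codon 1: ATG (Met) → ATA (Ile) — missense.
Codon 3: CTG (Leu) → CAG (Gln) — missense.
Codon 4: CAT (His) → CAG (Gln) — missense.
Codon 5: CAG (Gln) → CTG (Leu) — missense.
Codon 7: CTC (Leu) → CTA (Leu) — synonymous.
Codon 8: AAT (Asn) → ATT (Ile) — missense.
Codon 9: CTA (Leu) → CTC (Leu) — synonymous.
Synonymous: 2 of 7.

2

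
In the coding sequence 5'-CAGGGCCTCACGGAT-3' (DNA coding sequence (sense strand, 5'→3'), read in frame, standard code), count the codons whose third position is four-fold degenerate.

3

Codon 1 CAG (Gln): third position 2-fold.
Codon 2 GGC (Gly): third position 4-fold.
Codon 3 CTC (Leu): third position 4-fold.
Codon 4 ACG (Thr): third position 4-fold.
Codon 5 GAT (Asp): third position 2-fold.
Four-fold degenerate third positions: 3.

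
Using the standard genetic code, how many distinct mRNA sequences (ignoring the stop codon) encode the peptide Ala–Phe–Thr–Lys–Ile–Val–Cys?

1536

Ala: 4 codons.
Phe: 2 codons.
Thr: 4 codons.
Lys: 2 codons.
Ile: 3 codons.
Val: 4 codons.
Cys: 2 codons.
4 × 2 × 4 × 2 × 3 × 4 × 2 = 1536.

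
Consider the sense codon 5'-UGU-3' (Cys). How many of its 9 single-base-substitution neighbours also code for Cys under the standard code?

1

Position 1: none → 0 synonymous.
Position 2: none → 0 synonymous.
Position 3: UGC → 1 synonymous.
Total: 0 + 0 + 1 = 1.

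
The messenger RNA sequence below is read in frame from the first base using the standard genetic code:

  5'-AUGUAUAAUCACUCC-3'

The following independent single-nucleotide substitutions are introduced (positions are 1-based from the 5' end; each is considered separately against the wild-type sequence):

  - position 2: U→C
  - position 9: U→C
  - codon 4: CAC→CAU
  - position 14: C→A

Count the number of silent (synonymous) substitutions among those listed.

2

Codon 1: AUG (Met) → ACG (Thr) — missense.
Codon 3: AAU (Asn) → AAC (Asn) — synonymous.
Codon 4: CAC (His) → CAU (His) — synonymous.
Codon 5: UCC (Ser) → UAC (Tyr) — missense.
Synonymous: 2 of 4.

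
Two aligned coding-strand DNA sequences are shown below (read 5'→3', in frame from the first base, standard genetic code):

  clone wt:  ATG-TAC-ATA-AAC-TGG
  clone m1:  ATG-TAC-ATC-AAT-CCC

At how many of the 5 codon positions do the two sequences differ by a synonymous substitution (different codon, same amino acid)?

2

Codon 1: ATG Met / ATG Met — identical.
Codon 2: TAC Tyr / TAC Tyr — identical.
Codon 3: ATA Ile / ATC Ile — synonymous.
Codon 4: AAC Asn / AAT Asn — synonymous.
Codon 5: TGG Trp / CCC Pro — nonsynonymous.
Synonymous differences: 2.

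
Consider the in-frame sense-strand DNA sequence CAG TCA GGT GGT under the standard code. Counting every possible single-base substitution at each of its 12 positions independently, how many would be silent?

Codon 1 (CAG, Gln): 1 synonymous substitution.
Codon 2 (TCA, Ser): 3 synonymous substitutions.
Codon 3 (GGT, Gly): 3 synonymous substitutions.
Codon 4 (GGT, Gly): 3 synonymous substitutions.
Total: 1 + 3 + 3 + 3 = 10.

10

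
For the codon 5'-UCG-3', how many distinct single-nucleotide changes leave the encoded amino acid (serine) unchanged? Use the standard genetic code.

Position 1: none → 0 synonymous.
Position 2: none → 0 synonymous.
Position 3: UCU, UCC, UCA → 3 synonymous.
Total: 0 + 0 + 3 = 3.

3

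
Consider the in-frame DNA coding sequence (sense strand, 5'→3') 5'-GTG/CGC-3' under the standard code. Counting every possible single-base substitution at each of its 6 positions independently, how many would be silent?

6

Codon 1 (GTG, Val): 3 synonymous substitutions.
Codon 2 (CGC, Arg): 3 synonymous substitutions.
Total: 3 + 3 = 6.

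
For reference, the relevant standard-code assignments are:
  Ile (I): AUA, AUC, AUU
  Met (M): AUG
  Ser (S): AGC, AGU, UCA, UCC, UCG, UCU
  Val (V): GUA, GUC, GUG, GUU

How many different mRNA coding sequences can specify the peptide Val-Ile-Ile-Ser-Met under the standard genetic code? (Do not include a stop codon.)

216

Val: 4 codons.
Ile: 3 codons.
Ile: 3 codons.
Ser: 6 codons.
Met: 1 codon.
4 × 3 × 3 × 6 × 1 = 216.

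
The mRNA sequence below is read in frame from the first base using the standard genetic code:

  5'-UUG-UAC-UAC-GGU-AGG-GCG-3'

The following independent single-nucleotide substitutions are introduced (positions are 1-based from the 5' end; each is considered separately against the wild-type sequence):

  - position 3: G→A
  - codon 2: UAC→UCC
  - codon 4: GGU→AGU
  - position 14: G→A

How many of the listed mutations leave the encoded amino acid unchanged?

1

Codon 1: UUG (Leu) → UUA (Leu) — synonymous.
Codon 2: UAC (Tyr) → UCC (Ser) — missense.
Codon 4: GGU (Gly) → AGU (Ser) — missense.
Codon 5: AGG (Arg) → AAG (Lys) — missense.
Synonymous: 1 of 4.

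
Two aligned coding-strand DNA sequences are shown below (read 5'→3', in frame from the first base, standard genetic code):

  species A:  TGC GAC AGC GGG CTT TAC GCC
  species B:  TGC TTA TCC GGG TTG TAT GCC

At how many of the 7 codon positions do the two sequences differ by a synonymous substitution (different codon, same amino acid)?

Codon 1: TGC Cys / TGC Cys — identical.
Codon 2: GAC Asp / TTA Leu — nonsynonymous.
Codon 3: AGC Ser / TCC Ser — synonymous.
Codon 4: GGG Gly / GGG Gly — identical.
Codon 5: CTT Leu / TTG Leu — synonymous.
Codon 6: TAC Tyr / TAT Tyr — synonymous.
Codon 7: GCC Ala / GCC Ala — identical.
Synonymous differences: 3.

3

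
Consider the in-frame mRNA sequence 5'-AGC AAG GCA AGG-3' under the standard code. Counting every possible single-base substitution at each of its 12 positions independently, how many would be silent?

7

Codon 1 (AGC, Ser): 1 synonymous substitution.
Codon 2 (AAG, Lys): 1 synonymous substitution.
Codon 3 (GCA, Ala): 3 synonymous substitutions.
Codon 4 (AGG, Arg): 2 synonymous substitutions.
Total: 1 + 1 + 3 + 2 = 7.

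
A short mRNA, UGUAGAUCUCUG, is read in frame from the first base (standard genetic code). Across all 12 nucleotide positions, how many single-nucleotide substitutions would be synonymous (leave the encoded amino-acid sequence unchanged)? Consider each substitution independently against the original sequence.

Codon 1 (UGU, Cys): 1 synonymous substitution.
Codon 2 (AGA, Arg): 2 synonymous substitutions.
Codon 3 (UCU, Ser): 3 synonymous substitutions.
Codon 4 (CUG, Leu): 4 synonymous substitutions.
Total: 1 + 2 + 3 + 4 = 10.

10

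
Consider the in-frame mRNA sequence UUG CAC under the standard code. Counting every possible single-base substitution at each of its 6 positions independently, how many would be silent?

Codon 1 (UUG, Leu): 2 synonymous substitutions.
Codon 2 (CAC, His): 1 synonymous substitution.
Total: 2 + 1 = 3.

3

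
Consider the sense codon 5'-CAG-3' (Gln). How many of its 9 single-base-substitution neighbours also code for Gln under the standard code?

1

Position 1: none → 0 synonymous.
Position 2: none → 0 synonymous.
Position 3: CAA → 1 synonymous.
Total: 0 + 0 + 1 = 1.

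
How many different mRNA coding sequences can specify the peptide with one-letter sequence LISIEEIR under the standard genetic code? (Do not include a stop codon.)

Leu: 6 codons.
Ile: 3 codons.
Ser: 6 codons.
Ile: 3 codons.
Glu: 2 codons.
Glu: 2 codons.
Ile: 3 codons.
Arg: 6 codons.
6 × 3 × 6 × 3 × 2 × 2 × 3 × 6 = 23328.

23328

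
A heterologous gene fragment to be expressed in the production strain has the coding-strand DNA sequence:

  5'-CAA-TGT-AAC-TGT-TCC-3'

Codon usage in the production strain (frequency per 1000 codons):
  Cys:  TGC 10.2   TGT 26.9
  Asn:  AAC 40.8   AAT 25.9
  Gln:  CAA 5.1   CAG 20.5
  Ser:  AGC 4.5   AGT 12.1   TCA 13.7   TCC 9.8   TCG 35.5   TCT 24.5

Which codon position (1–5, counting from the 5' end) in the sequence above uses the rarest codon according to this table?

1

Codon 1 CAA (Gln): 5.1 per 1000.
Codon 2 TGT (Cys): 26.9 per 1000.
Codon 3 AAC (Asn): 40.8 per 1000.
Codon 4 TGT (Cys): 26.9 per 1000.
Codon 5 TCC (Ser): 9.8 per 1000.
Lowest frequency is 5.1 at codon 1.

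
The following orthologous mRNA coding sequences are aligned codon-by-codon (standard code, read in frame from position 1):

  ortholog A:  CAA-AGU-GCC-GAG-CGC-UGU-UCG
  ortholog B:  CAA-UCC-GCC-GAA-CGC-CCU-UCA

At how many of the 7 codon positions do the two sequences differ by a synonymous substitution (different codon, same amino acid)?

Codon 1: CAA Gln / CAA Gln — identical.
Codon 2: AGU Ser / UCC Ser — synonymous.
Codon 3: GCC Ala / GCC Ala — identical.
Codon 4: GAG Glu / GAA Glu — synonymous.
Codon 5: CGC Arg / CGC Arg — identical.
Codon 6: UGU Cys / CCU Pro — nonsynonymous.
Codon 7: UCG Ser / UCA Ser — synonymous.
Synonymous differences: 3.

3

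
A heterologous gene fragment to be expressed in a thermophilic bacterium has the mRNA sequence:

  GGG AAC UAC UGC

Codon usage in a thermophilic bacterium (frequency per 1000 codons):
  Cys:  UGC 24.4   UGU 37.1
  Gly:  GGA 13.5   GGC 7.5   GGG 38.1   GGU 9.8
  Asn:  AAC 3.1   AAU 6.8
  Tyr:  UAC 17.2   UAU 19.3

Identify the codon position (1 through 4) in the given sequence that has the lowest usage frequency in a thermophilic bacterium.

2

Codon 1 GGG (Gly): 38.1 per 1000.
Codon 2 AAC (Asn): 3.1 per 1000.
Codon 3 UAC (Tyr): 17.2 per 1000.
Codon 4 UGC (Cys): 24.4 per 1000.
Lowest frequency is 3.1 at codon 2.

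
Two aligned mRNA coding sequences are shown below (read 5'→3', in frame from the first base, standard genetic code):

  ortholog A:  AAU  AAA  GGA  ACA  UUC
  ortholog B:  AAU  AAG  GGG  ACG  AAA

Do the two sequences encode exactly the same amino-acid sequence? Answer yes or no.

no

Codon 1: AAU Asn / AAU Asn — identical.
Codon 2: AAA Lys / AAG Lys — synonymous.
Codon 3: GGA Gly / GGG Gly — synonymous.
Codon 4: ACA Thr / ACG Thr — synonymous.
Codon 5: UUC Phe / AAA Lys — nonsynonymous.
Nonsynonymous differences: 1 → different protein.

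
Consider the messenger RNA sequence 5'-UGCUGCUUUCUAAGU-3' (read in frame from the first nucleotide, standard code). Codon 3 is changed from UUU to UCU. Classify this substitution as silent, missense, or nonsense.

missense

Position 8 falls in codon 3: UUU → Phe.
After the substitution the codon is UCU → Ser.
Phe ≠ Ser, so this is a missense mutation.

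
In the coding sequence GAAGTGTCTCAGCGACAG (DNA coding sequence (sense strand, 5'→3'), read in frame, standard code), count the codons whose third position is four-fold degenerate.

Codon 1 GAA (Glu): third position 2-fold.
Codon 2 GTG (Val): third position 4-fold.
Codon 3 TCT (Ser): third position 4-fold.
Codon 4 CAG (Gln): third position 2-fold.
Codon 5 CGA (Arg): third position 4-fold.
Codon 6 CAG (Gln): third position 2-fold.
Four-fold degenerate third positions: 3.

3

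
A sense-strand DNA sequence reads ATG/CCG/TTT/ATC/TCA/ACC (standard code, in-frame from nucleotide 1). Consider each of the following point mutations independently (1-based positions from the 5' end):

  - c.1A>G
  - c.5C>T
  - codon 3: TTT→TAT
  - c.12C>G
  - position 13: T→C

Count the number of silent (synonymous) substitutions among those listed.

0

Codon 1: ATG (Met) → GTG (Val) — missense.
Codon 2: CCG (Pro) → CTG (Leu) — missense.
Codon 3: TTT (Phe) → TAT (Tyr) — missense.
Codon 4: ATC (Ile) → ATG (Met) — missense.
Codon 5: TCA (Ser) → CCA (Pro) — missense.
Synonymous: 0 of 5.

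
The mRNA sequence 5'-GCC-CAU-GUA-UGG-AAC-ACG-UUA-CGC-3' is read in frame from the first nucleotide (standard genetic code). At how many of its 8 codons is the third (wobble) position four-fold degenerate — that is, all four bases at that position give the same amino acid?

Codon 1 GCC (Ala): third position 4-fold.
Codon 2 CAU (His): third position 2-fold.
Codon 3 GUA (Val): third position 4-fold.
Codon 4 UGG (Trp): third position 1-fold.
Codon 5 AAC (Asn): third position 2-fold.
Codon 6 ACG (Thr): third position 4-fold.
Codon 7 UUA (Leu): third position 2-fold.
Codon 8 CGC (Arg): third position 4-fold.
Four-fold degenerate third positions: 4.

4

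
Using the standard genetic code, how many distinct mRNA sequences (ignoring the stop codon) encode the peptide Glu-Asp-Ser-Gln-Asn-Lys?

192

Glu: 2 codons.
Asp: 2 codons.
Ser: 6 codons.
Gln: 2 codons.
Asn: 2 codons.
Lys: 2 codons.
2 × 2 × 6 × 2 × 2 × 2 = 192.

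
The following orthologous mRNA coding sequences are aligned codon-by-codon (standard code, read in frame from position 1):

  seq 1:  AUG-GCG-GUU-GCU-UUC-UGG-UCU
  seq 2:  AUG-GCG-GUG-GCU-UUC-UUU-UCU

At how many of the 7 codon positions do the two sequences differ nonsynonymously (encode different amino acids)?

Codon 1: AUG Met / AUG Met — identical.
Codon 2: GCG Ala / GCG Ala — identical.
Codon 3: GUU Val / GUG Val — synonymous.
Codon 4: GCU Ala / GCU Ala — identical.
Codon 5: UUC Phe / UUC Phe — identical.
Codon 6: UGG Trp / UUU Phe — nonsynonymous.
Codon 7: UCU Ser / UCU Ser — identical.
Nonsynonymous differences: 1.

1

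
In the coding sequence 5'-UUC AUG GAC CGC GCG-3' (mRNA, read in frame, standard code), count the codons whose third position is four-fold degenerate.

2

Codon 1 UUC (Phe): third position 2-fold.
Codon 2 AUG (Met): third position 1-fold.
Codon 3 GAC (Asp): third position 2-fold.
Codon 4 CGC (Arg): third position 4-fold.
Codon 5 GCG (Ala): third position 4-fold.
Four-fold degenerate third positions: 2.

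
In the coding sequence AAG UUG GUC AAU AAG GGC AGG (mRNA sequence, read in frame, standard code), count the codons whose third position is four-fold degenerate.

2

Codon 1 AAG (Lys): third position 2-fold.
Codon 2 UUG (Leu): third position 2-fold.
Codon 3 GUC (Val): third position 4-fold.
Codon 4 AAU (Asn): third position 2-fold.
Codon 5 AAG (Lys): third position 2-fold.
Codon 6 GGC (Gly): third position 4-fold.
Codon 7 AGG (Arg): third position 2-fold.
Four-fold degenerate third positions: 2.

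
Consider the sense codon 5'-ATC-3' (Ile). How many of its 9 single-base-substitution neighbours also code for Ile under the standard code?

2

Position 1: none → 0 synonymous.
Position 2: none → 0 synonymous.
Position 3: ATT, ATA → 2 synonymous.
Total: 0 + 0 + 2 = 2.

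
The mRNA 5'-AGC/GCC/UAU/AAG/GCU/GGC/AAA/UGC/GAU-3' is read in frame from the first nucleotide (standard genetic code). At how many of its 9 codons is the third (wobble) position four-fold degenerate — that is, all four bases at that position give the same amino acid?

Codon 1 AGC (Ser): third position 2-fold.
Codon 2 GCC (Ala): third position 4-fold.
Codon 3 UAU (Tyr): third position 2-fold.
Codon 4 AAG (Lys): third position 2-fold.
Codon 5 GCU (Ala): third position 4-fold.
Codon 6 GGC (Gly): third position 4-fold.
Codon 7 AAA (Lys): third position 2-fold.
Codon 8 UGC (Cys): third position 2-fold.
Codon 9 GAU (Asp): third position 2-fold.
Four-fold degenerate third positions: 3.

3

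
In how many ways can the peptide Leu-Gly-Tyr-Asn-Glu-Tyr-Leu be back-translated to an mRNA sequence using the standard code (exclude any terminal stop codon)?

2304

Leu: 6 codons.
Gly: 4 codons.
Tyr: 2 codons.
Asn: 2 codons.
Glu: 2 codons.
Tyr: 2 codons.
Leu: 6 codons.
6 × 4 × 2 × 2 × 2 × 2 × 6 = 2304.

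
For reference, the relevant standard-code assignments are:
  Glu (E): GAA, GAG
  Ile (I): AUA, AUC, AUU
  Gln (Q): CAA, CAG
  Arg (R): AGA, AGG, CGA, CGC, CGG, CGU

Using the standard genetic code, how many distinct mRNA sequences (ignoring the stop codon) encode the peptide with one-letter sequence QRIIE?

Gln: 2 codons.
Arg: 6 codons.
Ile: 3 codons.
Ile: 3 codons.
Glu: 2 codons.
2 × 6 × 3 × 3 × 2 = 216.

216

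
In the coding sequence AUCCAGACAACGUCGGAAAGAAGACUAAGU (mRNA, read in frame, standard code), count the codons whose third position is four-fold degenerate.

4

Codon 1 AUC (Ile): third position 3-fold.
Codon 2 CAG (Gln): third position 2-fold.
Codon 3 ACA (Thr): third position 4-fold.
Codon 4 ACG (Thr): third position 4-fold.
Codon 5 UCG (Ser): third position 4-fold.
Codon 6 GAA (Glu): third position 2-fold.
Codon 7 AGA (Arg): third position 2-fold.
Codon 8 AGA (Arg): third position 2-fold.
Codon 9 CUA (Leu): third position 4-fold.
Codon 10 AGU (Ser): third position 2-fold.
Four-fold degenerate third positions: 4.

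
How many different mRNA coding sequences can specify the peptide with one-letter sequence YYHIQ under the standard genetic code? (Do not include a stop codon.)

48

Tyr: 2 codons.
Tyr: 2 codons.
His: 2 codons.
Ile: 3 codons.
Gln: 2 codons.
2 × 2 × 2 × 3 × 2 = 48.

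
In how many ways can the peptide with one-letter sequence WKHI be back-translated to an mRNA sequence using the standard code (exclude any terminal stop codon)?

Trp: 1 codon.
Lys: 2 codons.
His: 2 codons.
Ile: 3 codons.
1 × 2 × 2 × 3 = 12.

12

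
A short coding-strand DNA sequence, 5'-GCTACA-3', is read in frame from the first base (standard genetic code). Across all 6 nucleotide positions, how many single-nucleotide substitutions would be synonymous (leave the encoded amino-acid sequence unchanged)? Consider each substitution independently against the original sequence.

Codon 1 (GCT, Ala): 3 synonymous substitutions.
Codon 2 (ACA, Thr): 3 synonymous substitutions.
Total: 3 + 3 = 6.

6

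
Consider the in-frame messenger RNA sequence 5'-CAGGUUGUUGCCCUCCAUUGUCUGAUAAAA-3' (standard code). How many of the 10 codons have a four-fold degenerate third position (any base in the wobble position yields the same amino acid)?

5

Codon 1 CAG (Gln): third position 2-fold.
Codon 2 GUU (Val): third position 4-fold.
Codon 3 GUU (Val): third position 4-fold.
Codon 4 GCC (Ala): third position 4-fold.
Codon 5 CUC (Leu): third position 4-fold.
Codon 6 CAU (His): third position 2-fold.
Codon 7 UGU (Cys): third position 2-fold.
Codon 8 CUG (Leu): third position 4-fold.
Codon 9 AUA (Ile): third position 3-fold.
Codon 10 AAA (Lys): third position 2-fold.
Four-fold degenerate third positions: 5.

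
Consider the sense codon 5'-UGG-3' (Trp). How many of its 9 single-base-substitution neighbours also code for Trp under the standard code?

0

Position 1: none → 0 synonymous.
Position 2: none → 0 synonymous.
Position 3: none → 0 synonymous.
Total: 0 + 0 + 0 = 0.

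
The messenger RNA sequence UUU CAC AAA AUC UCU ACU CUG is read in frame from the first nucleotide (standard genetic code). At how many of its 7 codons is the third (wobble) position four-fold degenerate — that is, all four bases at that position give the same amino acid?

3

Codon 1 UUU (Phe): third position 2-fold.
Codon 2 CAC (His): third position 2-fold.
Codon 3 AAA (Lys): third position 2-fold.
Codon 4 AUC (Ile): third position 3-fold.
Codon 5 UCU (Ser): third position 4-fold.
Codon 6 ACU (Thr): third position 4-fold.
Codon 7 CUG (Leu): third position 4-fold.
Four-fold degenerate third positions: 3.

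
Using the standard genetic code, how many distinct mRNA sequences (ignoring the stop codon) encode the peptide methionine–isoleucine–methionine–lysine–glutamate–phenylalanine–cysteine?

48

Met: 1 codon.
Ile: 3 codons.
Met: 1 codon.
Lys: 2 codons.
Glu: 2 codons.
Phe: 2 codons.
Cys: 2 codons.
1 × 3 × 1 × 2 × 2 × 2 × 2 = 48.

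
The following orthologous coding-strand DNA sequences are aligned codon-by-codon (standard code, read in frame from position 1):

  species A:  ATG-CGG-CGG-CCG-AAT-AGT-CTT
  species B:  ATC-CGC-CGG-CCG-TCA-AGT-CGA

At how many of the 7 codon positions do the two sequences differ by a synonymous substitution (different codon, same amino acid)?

1

Codon 1: ATG Met / ATC Ile — nonsynonymous.
Codon 2: CGG Arg / CGC Arg — synonymous.
Codon 3: CGG Arg / CGG Arg — identical.
Codon 4: CCG Pro / CCG Pro — identical.
Codon 5: AAT Asn / TCA Ser — nonsynonymous.
Codon 6: AGT Ser / AGT Ser — identical.
Codon 7: CTT Leu / CGA Arg — nonsynonymous.
Synonymous differences: 1.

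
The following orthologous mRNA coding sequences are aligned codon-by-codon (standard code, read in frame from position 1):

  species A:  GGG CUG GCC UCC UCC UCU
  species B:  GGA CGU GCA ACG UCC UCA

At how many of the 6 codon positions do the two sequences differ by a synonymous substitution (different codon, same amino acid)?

3

Codon 1: GGG Gly / GGA Gly — synonymous.
Codon 2: CUG Leu / CGU Arg — nonsynonymous.
Codon 3: GCC Ala / GCA Ala — synonymous.
Codon 4: UCC Ser / ACG Thr — nonsynonymous.
Codon 5: UCC Ser / UCC Ser — identical.
Codon 6: UCU Ser / UCA Ser — synonymous.
Synonymous differences: 3.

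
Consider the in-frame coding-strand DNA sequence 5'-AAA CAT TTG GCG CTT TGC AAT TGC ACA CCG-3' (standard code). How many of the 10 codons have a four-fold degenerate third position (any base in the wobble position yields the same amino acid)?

Codon 1 AAA (Lys): third position 2-fold.
Codon 2 CAT (His): third position 2-fold.
Codon 3 TTG (Leu): third position 2-fold.
Codon 4 GCG (Ala): third position 4-fold.
Codon 5 CTT (Leu): third position 4-fold.
Codon 6 TGC (Cys): third position 2-fold.
Codon 7 AAT (Asn): third position 2-fold.
Codon 8 TGC (Cys): third position 2-fold.
Codon 9 ACA (Thr): third position 4-fold.
Codon 10 CCG (Pro): third position 4-fold.
Four-fold degenerate third positions: 4.

4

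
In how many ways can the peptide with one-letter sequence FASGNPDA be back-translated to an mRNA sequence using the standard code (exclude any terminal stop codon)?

Phe: 2 codons.
Ala: 4 codons.
Ser: 6 codons.
Gly: 4 codons.
Asn: 2 codons.
Pro: 4 codons.
Asp: 2 codons.
Ala: 4 codons.
2 × 4 × 6 × 4 × 2 × 4 × 2 × 4 = 12288.

12288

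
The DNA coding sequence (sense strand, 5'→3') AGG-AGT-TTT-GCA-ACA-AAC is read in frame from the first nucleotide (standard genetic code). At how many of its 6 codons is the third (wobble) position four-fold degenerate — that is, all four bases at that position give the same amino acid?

Codon 1 AGG (Arg): third position 2-fold.
Codon 2 AGT (Ser): third position 2-fold.
Codon 3 TTT (Phe): third position 2-fold.
Codon 4 GCA (Ala): third position 4-fold.
Codon 5 ACA (Thr): third position 4-fold.
Codon 6 AAC (Asn): third position 2-fold.
Four-fold degenerate third positions: 2.

2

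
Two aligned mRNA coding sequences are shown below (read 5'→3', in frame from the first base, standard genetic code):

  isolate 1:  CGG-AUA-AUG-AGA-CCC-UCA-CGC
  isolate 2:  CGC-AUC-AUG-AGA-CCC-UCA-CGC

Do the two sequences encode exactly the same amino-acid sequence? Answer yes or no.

yes

Codon 1: CGG Arg / CGC Arg — synonymous.
Codon 2: AUA Ile / AUC Ile — synonymous.
Codon 3: AUG Met / AUG Met — identical.
Codon 4: AGA Arg / AGA Arg — identical.
Codon 5: CCC Pro / CCC Pro — identical.
Codon 6: UCA Ser / UCA Ser — identical.
Codon 7: CGC Arg / CGC Arg — identical.
Nonsynonymous differences: 0 → same protein.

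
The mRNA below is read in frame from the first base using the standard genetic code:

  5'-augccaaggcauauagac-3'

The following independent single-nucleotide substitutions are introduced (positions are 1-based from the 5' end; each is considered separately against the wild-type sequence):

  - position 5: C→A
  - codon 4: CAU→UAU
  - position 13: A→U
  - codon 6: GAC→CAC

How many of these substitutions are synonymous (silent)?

Codon 2: CCA (Pro) → CAA (Gln) — missense.
Codon 4: CAU (His) → UAU (Tyr) — missense.
Codon 5: AUA (Ile) → UUA (Leu) — missense.
Codon 6: GAC (Asp) → CAC (His) — missense.
Synonymous: 0 of 4.

0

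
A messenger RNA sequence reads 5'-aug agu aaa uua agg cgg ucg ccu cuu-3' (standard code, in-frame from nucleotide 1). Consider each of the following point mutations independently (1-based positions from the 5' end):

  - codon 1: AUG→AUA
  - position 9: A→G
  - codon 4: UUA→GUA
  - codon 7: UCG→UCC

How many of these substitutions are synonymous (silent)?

2

Codon 1: AUG (Met) → AUA (Ile) — missense.
Codon 3: AAA (Lys) → AAG (Lys) — synonymous.
Codon 4: UUA (Leu) → GUA (Val) — missense.
Codon 7: UCG (Ser) → UCC (Ser) — synonymous.
Synonymous: 2 of 4.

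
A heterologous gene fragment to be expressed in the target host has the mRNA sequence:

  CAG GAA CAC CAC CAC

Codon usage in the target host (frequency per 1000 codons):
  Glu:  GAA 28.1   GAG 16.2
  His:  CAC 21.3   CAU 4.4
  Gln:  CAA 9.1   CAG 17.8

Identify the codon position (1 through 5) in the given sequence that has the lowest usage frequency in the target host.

Codon 1 CAG (Gln): 17.8 per 1000.
Codon 2 GAA (Glu): 28.1 per 1000.
Codon 3 CAC (His): 21.3 per 1000.
Codon 4 CAC (His): 21.3 per 1000.
Codon 5 CAC (His): 21.3 per 1000.
Lowest frequency is 17.8 at codon 1.

1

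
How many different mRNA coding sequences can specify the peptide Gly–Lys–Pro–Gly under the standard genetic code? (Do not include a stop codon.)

128

Gly: 4 codons.
Lys: 2 codons.
Pro: 4 codons.
Gly: 4 codons.
4 × 2 × 4 × 4 = 128.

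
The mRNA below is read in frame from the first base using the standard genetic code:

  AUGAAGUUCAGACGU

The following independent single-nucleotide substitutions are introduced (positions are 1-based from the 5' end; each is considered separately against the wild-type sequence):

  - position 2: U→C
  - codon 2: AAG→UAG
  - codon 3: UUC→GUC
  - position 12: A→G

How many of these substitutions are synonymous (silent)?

1

Codon 1: AUG (Met) → ACG (Thr) — missense.
Codon 2: AAG (Lys) → UAG (Stop) — nonsense.
Codon 3: UUC (Phe) → GUC (Val) — missense.
Codon 4: AGA (Arg) → AGG (Arg) — synonymous.
Synonymous: 1 of 4.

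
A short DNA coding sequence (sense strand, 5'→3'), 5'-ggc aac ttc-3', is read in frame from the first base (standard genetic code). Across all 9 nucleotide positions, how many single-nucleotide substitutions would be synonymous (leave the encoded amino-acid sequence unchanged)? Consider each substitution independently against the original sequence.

5

Codon 1 (GGC, Gly): 3 synonymous substitutions.
Codon 2 (AAC, Asn): 1 synonymous substitution.
Codon 3 (TTC, Phe): 1 synonymous substitution.
Total: 3 + 1 + 1 = 5.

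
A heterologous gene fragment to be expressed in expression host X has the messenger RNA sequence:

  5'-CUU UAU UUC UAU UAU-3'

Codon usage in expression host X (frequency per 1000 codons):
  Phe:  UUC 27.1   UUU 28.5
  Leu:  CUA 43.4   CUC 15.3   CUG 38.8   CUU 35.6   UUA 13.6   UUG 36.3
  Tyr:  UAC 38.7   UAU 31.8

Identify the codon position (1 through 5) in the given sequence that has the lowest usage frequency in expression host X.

3

Codon 1 CUU (Leu): 35.6 per 1000.
Codon 2 UAU (Tyr): 31.8 per 1000.
Codon 3 UUC (Phe): 27.1 per 1000.
Codon 4 UAU (Tyr): 31.8 per 1000.
Codon 5 UAU (Tyr): 31.8 per 1000.
Lowest frequency is 27.1 at codon 3.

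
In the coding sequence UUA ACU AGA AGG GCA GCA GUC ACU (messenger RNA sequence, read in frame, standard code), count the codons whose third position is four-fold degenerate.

5

Codon 1 UUA (Leu): third position 2-fold.
Codon 2 ACU (Thr): third position 4-fold.
Codon 3 AGA (Arg): third position 2-fold.
Codon 4 AGG (Arg): third position 2-fold.
Codon 5 GCA (Ala): third position 4-fold.
Codon 6 GCA (Ala): third position 4-fold.
Codon 7 GUC (Val): third position 4-fold.
Codon 8 ACU (Thr): third position 4-fold.
Four-fold degenerate third positions: 5.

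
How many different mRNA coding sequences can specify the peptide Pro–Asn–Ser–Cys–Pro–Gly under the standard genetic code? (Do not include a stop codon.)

Pro: 4 codons.
Asn: 2 codons.
Ser: 6 codons.
Cys: 2 codons.
Pro: 4 codons.
Gly: 4 codons.
4 × 2 × 6 × 2 × 4 × 4 = 1536.

1536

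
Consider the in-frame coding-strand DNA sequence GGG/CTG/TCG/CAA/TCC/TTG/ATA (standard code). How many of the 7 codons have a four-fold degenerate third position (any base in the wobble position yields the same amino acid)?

Codon 1 GGG (Gly): third position 4-fold.
Codon 2 CTG (Leu): third position 4-fold.
Codon 3 TCG (Ser): third position 4-fold.
Codon 4 CAA (Gln): third position 2-fold.
Codon 5 TCC (Ser): third position 4-fold.
Codon 6 TTG (Leu): third position 2-fold.
Codon 7 ATA (Ile): third position 3-fold.
Four-fold degenerate third positions: 4.

4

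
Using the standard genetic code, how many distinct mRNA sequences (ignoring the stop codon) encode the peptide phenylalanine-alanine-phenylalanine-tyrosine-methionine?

32

Phe: 2 codons.
Ala: 4 codons.
Phe: 2 codons.
Tyr: 2 codons.
Met: 1 codon.
2 × 4 × 2 × 2 × 1 = 32.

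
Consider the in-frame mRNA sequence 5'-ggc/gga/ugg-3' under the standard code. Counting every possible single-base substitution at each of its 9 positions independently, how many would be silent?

Codon 1 (GGC, Gly): 3 synonymous substitutions.
Codon 2 (GGA, Gly): 3 synonymous substitutions.
Codon 3 (UGG, Trp): 0 synonymous substitutions.
Total: 3 + 3 + 0 = 6.

6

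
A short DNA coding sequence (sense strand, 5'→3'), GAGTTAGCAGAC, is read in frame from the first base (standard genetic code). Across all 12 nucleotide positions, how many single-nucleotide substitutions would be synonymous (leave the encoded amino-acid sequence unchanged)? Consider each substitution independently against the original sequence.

7

Codon 1 (GAG, Glu): 1 synonymous substitution.
Codon 2 (TTA, Leu): 2 synonymous substitutions.
Codon 3 (GCA, Ala): 3 synonymous substitutions.
Codon 4 (GAC, Asp): 1 synonymous substitution.
Total: 1 + 2 + 3 + 1 = 7.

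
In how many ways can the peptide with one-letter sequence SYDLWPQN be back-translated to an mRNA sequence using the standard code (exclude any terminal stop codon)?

2304

Ser: 6 codons.
Tyr: 2 codons.
Asp: 2 codons.
Leu: 6 codons.
Trp: 1 codon.
Pro: 4 codons.
Gln: 2 codons.
Asn: 2 codons.
6 × 2 × 2 × 6 × 1 × 4 × 2 × 2 = 2304.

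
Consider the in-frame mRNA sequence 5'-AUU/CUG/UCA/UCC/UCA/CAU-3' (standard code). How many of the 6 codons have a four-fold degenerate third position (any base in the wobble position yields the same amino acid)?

4

Codon 1 AUU (Ile): third position 3-fold.
Codon 2 CUG (Leu): third position 4-fold.
Codon 3 UCA (Ser): third position 4-fold.
Codon 4 UCC (Ser): third position 4-fold.
Codon 5 UCA (Ser): third position 4-fold.
Codon 6 CAU (His): third position 2-fold.
Four-fold degenerate third positions: 4.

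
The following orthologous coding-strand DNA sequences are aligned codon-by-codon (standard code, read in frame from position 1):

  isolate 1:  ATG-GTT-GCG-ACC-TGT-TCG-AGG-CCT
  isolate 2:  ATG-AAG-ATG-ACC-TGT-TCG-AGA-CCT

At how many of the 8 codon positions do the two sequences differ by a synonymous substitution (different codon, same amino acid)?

1

Codon 1: ATG Met / ATG Met — identical.
Codon 2: GTT Val / AAG Lys — nonsynonymous.
Codon 3: GCG Ala / ATG Met — nonsynonymous.
Codon 4: ACC Thr / ACC Thr — identical.
Codon 5: TGT Cys / TGT Cys — identical.
Codon 6: TCG Ser / TCG Ser — identical.
Codon 7: AGG Arg / AGA Arg — synonymous.
Codon 8: CCT Pro / CCT Pro — identical.
Synonymous differences: 1.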